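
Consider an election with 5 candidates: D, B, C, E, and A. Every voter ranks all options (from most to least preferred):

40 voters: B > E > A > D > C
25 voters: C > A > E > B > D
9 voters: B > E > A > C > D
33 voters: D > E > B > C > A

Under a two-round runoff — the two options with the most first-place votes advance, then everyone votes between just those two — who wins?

Round 1 first-place votes: D 33, B 49, C 25, E 0, A 0.
B and D advance.
Runoff: B is preferred to D by 74 voters; D by 33.
B wins the runoff.

B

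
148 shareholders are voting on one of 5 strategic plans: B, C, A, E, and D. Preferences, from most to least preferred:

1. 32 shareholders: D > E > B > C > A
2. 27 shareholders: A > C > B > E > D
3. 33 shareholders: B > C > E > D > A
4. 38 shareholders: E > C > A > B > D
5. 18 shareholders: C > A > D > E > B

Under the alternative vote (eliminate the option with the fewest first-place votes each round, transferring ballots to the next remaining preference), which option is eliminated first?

Round 1: B 33, C 18, A 27, E 38, D 32. Eliminate C.

C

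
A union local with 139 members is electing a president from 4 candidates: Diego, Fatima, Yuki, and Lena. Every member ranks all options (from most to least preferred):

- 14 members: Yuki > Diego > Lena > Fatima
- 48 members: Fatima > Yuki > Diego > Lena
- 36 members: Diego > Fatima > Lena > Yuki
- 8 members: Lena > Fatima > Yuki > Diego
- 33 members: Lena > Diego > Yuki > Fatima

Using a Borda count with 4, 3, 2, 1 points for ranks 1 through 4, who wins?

Diego: 14·3 + 48·2 + 36·4 + 8·1 + 33·3 = 389
Fatima: 14·1 + 48·4 + 36·3 + 8·3 + 33·1 = 371
Yuki: 14·4 + 48·3 + 36·1 + 8·2 + 33·2 = 318
Lena: 14·2 + 48·1 + 36·2 + 8·4 + 33·4 = 312
Diego has the highest Borda score (389).

Diego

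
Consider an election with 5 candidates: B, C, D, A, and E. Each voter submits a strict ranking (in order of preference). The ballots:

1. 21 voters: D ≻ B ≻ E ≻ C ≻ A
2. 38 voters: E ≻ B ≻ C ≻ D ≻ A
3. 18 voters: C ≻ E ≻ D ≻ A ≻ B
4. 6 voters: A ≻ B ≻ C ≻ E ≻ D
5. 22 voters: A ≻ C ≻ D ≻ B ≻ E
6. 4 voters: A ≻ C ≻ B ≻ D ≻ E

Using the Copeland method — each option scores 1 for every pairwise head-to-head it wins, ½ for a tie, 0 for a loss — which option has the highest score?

E

B: beats C and A; loses to D and E → score 2.
C: beats D and A; loses to B and E → score 2.
D: beats B and A; loses to C and E → score 2.
A: loses to B, C, D, and E → score 0.
E: beats B, C, D, and A → score 4.
E has the best pairwise record.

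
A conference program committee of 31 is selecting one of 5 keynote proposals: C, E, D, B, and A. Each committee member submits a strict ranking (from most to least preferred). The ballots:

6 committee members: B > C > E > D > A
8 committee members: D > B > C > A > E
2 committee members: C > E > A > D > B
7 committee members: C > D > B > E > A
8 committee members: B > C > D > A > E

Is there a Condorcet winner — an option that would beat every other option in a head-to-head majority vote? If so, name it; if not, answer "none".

none

Checking pairwise contests:
B beats C 22–9.
C beats E 31–0.
C beats D 23–8.
D beats B 17–14.
C beats A 31–0.
Every option loses at least one head-to-head, so there is no Condorcet winner.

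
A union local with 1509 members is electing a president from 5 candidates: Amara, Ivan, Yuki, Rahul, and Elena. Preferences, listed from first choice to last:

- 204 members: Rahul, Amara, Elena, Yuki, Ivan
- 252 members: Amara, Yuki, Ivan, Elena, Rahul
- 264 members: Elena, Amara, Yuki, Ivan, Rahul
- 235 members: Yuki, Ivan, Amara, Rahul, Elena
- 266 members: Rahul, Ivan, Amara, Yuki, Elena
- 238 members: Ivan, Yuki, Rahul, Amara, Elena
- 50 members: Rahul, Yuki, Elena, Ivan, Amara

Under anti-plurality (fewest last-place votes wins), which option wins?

Last-place votes: Amara 50, Ivan 204, Yuki 0, Rahul 516, Elena 739.
Yuki is ranked last by the fewest voters, so Yuki wins.

Yuki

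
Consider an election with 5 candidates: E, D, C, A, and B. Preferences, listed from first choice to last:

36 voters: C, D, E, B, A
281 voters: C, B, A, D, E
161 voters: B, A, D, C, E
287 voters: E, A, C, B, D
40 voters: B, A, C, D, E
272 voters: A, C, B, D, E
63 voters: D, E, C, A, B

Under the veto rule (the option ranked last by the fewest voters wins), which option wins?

C

Last-place votes: E 754, D 287, C 0, A 36, B 63.
C is ranked last by the fewest voters, so C wins.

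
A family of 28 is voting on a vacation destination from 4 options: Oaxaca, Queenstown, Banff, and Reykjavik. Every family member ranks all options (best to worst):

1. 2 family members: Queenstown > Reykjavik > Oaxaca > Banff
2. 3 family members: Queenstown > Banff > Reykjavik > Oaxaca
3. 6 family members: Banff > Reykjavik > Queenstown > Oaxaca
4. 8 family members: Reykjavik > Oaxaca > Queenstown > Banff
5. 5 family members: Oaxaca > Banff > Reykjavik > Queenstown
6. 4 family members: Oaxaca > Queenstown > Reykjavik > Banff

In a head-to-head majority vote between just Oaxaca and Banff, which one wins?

Oaxaca

Voters preferring Oaxaca to Banff: 19; preferring Banff to Oaxaca: 9.
Oaxaca wins the head-to-head.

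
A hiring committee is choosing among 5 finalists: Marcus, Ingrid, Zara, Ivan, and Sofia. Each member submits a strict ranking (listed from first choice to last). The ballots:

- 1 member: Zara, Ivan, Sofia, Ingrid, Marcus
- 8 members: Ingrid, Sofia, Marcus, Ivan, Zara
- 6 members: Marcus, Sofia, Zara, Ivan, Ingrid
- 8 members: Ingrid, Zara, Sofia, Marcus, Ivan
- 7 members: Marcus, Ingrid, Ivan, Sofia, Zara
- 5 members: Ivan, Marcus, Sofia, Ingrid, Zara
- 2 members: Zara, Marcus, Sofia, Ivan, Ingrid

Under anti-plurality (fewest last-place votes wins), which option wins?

Sofia

Last-place votes: Marcus 1, Ingrid 8, Zara 20, Ivan 8, Sofia 0.
Sofia is ranked last by the fewest voters, so Sofia wins.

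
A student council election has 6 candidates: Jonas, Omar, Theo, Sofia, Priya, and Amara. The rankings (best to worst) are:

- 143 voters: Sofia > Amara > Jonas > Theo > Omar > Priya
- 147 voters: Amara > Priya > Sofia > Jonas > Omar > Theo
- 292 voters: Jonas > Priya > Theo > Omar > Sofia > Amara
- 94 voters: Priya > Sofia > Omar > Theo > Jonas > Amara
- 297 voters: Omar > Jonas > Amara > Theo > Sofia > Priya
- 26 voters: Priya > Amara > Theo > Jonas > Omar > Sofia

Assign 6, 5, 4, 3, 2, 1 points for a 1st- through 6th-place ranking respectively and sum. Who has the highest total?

Jonas: 143·4 + 147·3 + 292·6 + 94·2 + 297·5 + 26·3 = 4516
Omar: 143·2 + 147·2 + 292·3 + 94·4 + 297·6 + 26·2 = 3666
Theo: 143·3 + 147·1 + 292·4 + 94·3 + 297·3 + 26·4 = 3021
Sofia: 143·6 + 147·4 + 292·2 + 94·5 + 297·2 + 26·1 = 3120
Priya: 143·1 + 147·5 + 292·5 + 94·6 + 297·1 + 26·6 = 3355
Amara: 143·5 + 147·6 + 292·1 + 94·1 + 297·4 + 26·5 = 3301
Jonas has the highest Borda score (4516).

Jonas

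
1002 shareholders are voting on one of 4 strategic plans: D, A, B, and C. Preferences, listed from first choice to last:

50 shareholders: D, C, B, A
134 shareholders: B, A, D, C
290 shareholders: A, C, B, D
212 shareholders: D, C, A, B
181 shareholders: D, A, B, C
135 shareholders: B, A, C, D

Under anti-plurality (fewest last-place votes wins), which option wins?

Last-place votes: D 425, A 50, B 212, C 315.
A is ranked last by the fewest voters, so A wins.

A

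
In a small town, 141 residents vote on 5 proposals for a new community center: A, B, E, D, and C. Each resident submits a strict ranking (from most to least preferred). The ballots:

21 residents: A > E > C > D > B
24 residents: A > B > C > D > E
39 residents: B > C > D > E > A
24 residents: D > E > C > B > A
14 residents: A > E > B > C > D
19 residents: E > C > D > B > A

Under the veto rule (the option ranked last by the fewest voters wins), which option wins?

C

Last-place votes: A 82, B 21, E 24, D 14, C 0.
C is ranked last by the fewest voters, so C wins.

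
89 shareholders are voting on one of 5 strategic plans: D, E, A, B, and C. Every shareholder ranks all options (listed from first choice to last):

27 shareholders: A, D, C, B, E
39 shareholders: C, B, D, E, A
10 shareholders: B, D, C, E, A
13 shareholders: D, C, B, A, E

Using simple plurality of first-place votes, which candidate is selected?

First-place votes: D 13, E 0, A 27, B 10, C 39.
C has the most first-place votes.

C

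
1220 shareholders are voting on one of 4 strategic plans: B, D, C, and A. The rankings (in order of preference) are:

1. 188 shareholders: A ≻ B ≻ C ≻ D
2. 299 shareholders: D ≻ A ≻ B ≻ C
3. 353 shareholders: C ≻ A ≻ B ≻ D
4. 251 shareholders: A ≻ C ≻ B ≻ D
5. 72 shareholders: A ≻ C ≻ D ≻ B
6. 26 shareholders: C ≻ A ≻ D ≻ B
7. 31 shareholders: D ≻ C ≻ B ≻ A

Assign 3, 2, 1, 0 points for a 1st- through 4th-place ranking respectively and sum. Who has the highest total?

A

B: 188·2 + 299·1 + 353·1 + 251·1 + 72·0 + 26·0 + 31·1 = 1310
D: 188·0 + 299·3 + 353·0 + 251·0 + 72·1 + 26·1 + 31·3 = 1088
C: 188·1 + 299·0 + 353·3 + 251·2 + 72·2 + 26·3 + 31·2 = 2033
A: 188·3 + 299·2 + 353·2 + 251·3 + 72·3 + 26·2 + 31·0 = 2889
A has the highest Borda score (2889).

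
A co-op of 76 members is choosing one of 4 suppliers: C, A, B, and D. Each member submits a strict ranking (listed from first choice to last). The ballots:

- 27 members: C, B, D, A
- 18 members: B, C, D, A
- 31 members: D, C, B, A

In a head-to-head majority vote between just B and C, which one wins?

C

Voters preferring B to C: 18; preferring C to B: 58.
C wins the head-to-head.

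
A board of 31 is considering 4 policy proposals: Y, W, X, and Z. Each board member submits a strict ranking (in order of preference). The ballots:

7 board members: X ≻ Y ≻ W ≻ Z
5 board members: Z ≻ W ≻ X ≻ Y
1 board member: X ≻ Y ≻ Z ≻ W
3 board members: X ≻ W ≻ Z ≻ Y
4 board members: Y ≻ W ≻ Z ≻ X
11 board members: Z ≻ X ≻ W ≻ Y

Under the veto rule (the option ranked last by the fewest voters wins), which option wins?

Last-place votes: Y 19, W 1, X 4, Z 7.
W is ranked last by the fewest voters, so W wins.

W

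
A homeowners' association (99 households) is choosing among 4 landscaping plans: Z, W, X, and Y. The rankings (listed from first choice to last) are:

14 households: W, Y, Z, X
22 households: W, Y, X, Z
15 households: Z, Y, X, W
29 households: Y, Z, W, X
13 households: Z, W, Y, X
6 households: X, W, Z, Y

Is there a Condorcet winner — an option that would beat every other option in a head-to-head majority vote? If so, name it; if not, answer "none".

none

Checking pairwise contests:
Y beats Z 65–34.
Z beats W 57–42.
Z beats X 71–28.
W beats Y 55–44.
Every option loses at least one head-to-head, so there is no Condorcet winner.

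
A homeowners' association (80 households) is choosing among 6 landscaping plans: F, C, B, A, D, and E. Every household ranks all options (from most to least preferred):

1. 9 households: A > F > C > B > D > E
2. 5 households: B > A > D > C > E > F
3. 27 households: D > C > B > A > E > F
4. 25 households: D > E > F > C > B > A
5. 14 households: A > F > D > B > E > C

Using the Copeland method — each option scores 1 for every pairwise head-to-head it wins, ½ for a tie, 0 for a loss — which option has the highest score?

F: beats C and B; loses to A, D, and E → score 2.
C: beats B, A, and E; loses to F and D → score 3.
B: beats A and E; loses to F, C, and D → score 2.
A: beats F and E; loses to C, B, and D → score 2.
D: beats F, C, B, A, and E → score 5.
E: beats F; loses to C, B, A, and D → score 1.
D has the best pairwise record.

D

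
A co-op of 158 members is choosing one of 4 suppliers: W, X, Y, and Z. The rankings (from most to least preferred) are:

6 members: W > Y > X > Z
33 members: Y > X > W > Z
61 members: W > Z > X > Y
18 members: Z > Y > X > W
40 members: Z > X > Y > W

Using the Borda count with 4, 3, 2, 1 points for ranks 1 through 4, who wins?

Z

W: 6·4 + 33·2 + 61·4 + 18·1 + 40·1 = 392
X: 6·2 + 33·3 + 61·2 + 18·2 + 40·3 = 389
Y: 6·3 + 33·4 + 61·1 + 18·3 + 40·2 = 345
Z: 6·1 + 33·1 + 61·3 + 18·4 + 40·4 = 454
Z has the highest Borda score (454).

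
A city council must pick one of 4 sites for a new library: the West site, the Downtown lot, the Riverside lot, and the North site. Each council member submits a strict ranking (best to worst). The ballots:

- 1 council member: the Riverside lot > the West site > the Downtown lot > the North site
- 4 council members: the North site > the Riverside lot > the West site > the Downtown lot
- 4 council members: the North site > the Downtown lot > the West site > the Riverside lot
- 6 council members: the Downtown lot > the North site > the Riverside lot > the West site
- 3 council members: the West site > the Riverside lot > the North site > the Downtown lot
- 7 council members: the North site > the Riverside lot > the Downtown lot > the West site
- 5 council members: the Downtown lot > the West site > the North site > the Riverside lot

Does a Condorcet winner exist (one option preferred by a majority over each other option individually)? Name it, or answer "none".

the North site vs the West site: 21–9 for the North site.
the North site vs the Downtown lot: 18–12 for the North site.
the North site vs the Riverside lot: 26–4 for the North site.
the North site beats every other option head-to-head.

the North site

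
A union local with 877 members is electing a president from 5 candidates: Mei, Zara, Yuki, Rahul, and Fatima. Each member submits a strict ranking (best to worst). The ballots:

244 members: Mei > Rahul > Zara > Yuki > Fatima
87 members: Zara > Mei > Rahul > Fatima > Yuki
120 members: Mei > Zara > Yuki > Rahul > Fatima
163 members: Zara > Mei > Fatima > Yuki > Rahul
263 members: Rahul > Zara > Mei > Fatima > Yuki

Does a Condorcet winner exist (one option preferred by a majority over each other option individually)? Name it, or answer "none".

Checking pairwise contests:
Zara beats Mei 513–364.
Rahul beats Zara 507–370.
Mei beats Yuki 877–0.
Mei beats Rahul 614–263.
Mei beats Fatima 877–0.
Every option loses at least one head-to-head, so there is no Condorcet winner.

none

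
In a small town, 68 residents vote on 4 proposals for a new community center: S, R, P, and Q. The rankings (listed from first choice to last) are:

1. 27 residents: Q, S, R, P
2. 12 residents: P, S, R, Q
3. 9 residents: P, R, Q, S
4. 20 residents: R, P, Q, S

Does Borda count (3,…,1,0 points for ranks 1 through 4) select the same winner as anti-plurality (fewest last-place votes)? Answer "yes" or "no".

yes

Borda — scores: S 78, R 117, P 103, Q 110. Winner: R.
Anti-plurality — last-place votes: S 29, R 0, P 27, Q 12. Winner: R.
The two methods agree.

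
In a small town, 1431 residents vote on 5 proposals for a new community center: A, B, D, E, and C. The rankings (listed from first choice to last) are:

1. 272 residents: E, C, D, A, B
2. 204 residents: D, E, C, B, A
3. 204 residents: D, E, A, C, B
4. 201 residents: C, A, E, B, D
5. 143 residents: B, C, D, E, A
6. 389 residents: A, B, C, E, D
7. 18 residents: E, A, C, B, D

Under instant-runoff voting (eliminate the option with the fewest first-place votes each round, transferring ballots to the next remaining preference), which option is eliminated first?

Round 1: A 389, B 143, D 408, E 290, C 201. Eliminate B.

B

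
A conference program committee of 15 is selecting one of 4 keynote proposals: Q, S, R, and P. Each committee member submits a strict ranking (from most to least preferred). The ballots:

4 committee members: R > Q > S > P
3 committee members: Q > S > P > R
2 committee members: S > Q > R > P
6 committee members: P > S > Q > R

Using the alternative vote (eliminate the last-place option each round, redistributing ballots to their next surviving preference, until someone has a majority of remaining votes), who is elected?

Round 1: Q 3, S 2, R 4, P 6. Eliminate S.
Round 2: Q 5, R 4, P 6. Eliminate R.
Round 3: Q 9, P 6. Q has a majority.

Q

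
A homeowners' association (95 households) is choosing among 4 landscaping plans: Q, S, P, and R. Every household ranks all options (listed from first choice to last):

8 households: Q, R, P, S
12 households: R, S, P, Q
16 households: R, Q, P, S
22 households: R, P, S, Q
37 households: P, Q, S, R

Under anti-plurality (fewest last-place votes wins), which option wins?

P

Last-place votes: Q 34, S 24, P 0, R 37.
P is ranked last by the fewest voters, so P wins.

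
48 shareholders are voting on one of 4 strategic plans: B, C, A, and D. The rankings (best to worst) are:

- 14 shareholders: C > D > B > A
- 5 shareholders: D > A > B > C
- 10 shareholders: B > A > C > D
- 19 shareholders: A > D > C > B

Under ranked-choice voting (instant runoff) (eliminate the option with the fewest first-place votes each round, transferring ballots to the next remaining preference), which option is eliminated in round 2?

B

Round 1: B 10, C 14, A 19, D 5. Eliminate D.
Round 2: B 10, C 14, A 24. Eliminate B.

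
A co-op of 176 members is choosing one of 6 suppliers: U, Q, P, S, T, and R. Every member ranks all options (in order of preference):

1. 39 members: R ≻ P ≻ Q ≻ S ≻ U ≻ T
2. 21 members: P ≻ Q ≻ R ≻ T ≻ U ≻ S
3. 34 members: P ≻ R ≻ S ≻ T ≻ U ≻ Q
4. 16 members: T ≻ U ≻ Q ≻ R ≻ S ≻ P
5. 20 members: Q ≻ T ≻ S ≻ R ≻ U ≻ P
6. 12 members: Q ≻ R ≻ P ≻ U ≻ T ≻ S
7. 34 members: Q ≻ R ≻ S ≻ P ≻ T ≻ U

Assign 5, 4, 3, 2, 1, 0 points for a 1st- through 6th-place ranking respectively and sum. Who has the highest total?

R

U: 39·1 + 21·1 + 34·1 + 16·4 + 20·1 + 12·2 + 34·0 = 202
Q: 39·3 + 21·4 + 34·0 + 16·3 + 20·5 + 12·5 + 34·5 = 579
P: 39·4 + 21·5 + 34·5 + 16·0 + 20·0 + 12·3 + 34·2 = 535
S: 39·2 + 21·0 + 34·3 + 16·1 + 20·3 + 12·0 + 34·3 = 358
T: 39·0 + 21·2 + 34·2 + 16·5 + 20·4 + 12·1 + 34·1 = 316
R: 39·5 + 21·3 + 34·4 + 16·2 + 20·2 + 12·4 + 34·4 = 650
R has the highest Borda score (650).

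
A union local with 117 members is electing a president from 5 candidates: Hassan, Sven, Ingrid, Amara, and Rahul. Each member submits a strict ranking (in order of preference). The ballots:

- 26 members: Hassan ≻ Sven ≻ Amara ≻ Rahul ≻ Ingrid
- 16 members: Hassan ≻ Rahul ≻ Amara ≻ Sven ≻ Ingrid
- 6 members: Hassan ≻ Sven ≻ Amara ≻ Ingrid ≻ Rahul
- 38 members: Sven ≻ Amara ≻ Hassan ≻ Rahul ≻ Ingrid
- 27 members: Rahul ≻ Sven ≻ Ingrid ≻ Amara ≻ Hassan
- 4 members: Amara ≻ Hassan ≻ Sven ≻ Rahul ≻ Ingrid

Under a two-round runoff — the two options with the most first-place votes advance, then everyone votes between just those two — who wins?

Sven

Round 1 first-place votes: Hassan 48, Sven 38, Ingrid 0, Amara 4, Rahul 27.
Hassan and Sven advance.
Runoff: Hassan is preferred to Sven by 52 voters; Sven by 65.
Sven wins the runoff.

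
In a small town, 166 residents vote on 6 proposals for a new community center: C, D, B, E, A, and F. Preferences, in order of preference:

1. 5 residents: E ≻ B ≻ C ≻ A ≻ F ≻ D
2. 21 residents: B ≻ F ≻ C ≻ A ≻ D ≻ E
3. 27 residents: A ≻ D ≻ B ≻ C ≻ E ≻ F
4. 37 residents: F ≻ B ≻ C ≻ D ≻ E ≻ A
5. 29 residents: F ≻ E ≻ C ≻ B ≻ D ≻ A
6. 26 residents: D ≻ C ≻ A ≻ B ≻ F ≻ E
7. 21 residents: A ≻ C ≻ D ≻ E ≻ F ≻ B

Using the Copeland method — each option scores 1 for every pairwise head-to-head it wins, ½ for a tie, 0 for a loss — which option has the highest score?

F

C: beats D, E, and A; loses to B and F → score 3.
D: beats E and A; loses to C, B, and F → score 2.
B: beats C, D, E, and A; loses to F → score 4.
E: loses to C, D, B, A, and F → score 0.
A: beats E; loses to C, D, B, and F → score 1.
F: beats C, D, B, E, and A → score 5.
F has the best pairwise record.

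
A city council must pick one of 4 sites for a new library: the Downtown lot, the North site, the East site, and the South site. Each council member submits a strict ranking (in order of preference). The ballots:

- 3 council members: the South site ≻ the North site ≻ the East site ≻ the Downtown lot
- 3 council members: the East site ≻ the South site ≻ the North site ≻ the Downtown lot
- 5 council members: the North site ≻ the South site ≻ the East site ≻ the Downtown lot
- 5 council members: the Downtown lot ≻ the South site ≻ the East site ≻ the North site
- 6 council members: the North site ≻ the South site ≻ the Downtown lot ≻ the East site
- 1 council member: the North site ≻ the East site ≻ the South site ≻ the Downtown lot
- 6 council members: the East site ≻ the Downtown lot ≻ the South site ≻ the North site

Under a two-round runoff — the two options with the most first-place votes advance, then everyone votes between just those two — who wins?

the North site

Round 1 first-place votes: the Downtown lot 5, the North site 12, the East site 9, the South site 3.
the North site and the East site advance.
Runoff: the North site is preferred to the East site by 15 voters; the East site by 14.
the North site wins the runoff.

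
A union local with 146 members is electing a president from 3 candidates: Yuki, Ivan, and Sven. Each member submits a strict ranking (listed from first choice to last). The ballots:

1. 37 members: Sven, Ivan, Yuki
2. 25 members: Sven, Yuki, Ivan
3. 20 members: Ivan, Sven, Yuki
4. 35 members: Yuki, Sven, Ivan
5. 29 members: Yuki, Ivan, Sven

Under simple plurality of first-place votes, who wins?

First-place votes: Yuki 64, Ivan 20, Sven 62.
Yuki has the most first-place votes.

Yuki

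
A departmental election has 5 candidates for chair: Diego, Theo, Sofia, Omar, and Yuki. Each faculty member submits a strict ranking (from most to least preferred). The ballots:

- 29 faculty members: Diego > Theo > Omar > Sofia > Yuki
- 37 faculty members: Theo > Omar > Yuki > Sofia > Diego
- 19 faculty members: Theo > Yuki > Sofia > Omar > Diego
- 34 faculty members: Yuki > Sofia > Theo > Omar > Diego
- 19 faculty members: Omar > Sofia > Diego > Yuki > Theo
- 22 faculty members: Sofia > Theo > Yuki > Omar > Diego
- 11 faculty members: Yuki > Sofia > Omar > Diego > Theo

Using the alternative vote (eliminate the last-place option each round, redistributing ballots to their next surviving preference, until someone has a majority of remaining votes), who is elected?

Theo

Round 1: Diego 29, Theo 56, Sofia 22, Omar 19, Yuki 45. Eliminate Omar.
Round 2: Diego 29, Theo 56, Sofia 41, Yuki 45. Eliminate Diego.
Round 3: Theo 85, Sofia 41, Yuki 45. Eliminate Sofia.
Round 4: Theo 107, Yuki 64. Theo has a majority.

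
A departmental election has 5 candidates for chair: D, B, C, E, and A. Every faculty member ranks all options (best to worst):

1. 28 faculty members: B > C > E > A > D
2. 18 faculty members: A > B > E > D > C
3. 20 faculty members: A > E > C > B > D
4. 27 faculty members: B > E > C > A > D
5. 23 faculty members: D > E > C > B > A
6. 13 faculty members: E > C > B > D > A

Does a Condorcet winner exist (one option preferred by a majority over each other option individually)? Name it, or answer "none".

B vs D: 106–23 for B.
B vs C: 73–56 for B.
B vs E: 73–56 for B.
B vs A: 91–38 for B.
B beats every other option head-to-head.

B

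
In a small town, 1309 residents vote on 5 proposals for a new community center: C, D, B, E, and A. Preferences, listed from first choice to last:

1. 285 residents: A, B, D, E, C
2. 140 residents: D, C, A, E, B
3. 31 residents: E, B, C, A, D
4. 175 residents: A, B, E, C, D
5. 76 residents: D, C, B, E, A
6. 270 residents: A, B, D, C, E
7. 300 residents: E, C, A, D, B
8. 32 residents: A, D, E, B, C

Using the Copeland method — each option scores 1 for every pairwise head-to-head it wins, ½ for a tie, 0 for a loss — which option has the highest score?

C: loses to D, B, E, and A → score 0.
D: beats C and E; loses to B and A → score 2.
B: beats C, D, and E; loses to A → score 3.
E: beats C; loses to D, B, and A → score 1.
A: beats C, D, B, and E → score 4.
A has the best pairwise record.

A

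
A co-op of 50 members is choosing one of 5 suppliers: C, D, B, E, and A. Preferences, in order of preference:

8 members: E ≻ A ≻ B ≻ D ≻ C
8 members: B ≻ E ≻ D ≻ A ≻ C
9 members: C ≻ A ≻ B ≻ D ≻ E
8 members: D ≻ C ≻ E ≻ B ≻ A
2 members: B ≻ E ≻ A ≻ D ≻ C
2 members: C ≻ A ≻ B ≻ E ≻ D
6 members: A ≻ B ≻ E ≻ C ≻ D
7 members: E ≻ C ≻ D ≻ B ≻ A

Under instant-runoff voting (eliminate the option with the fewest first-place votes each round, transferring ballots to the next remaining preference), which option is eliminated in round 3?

Round 1: C 11, D 8, B 10, E 15, A 6. Eliminate A.
Round 2: C 11, D 8, B 16, E 15. Eliminate D.
Round 3: C 19, B 16, E 15. Eliminate E.

E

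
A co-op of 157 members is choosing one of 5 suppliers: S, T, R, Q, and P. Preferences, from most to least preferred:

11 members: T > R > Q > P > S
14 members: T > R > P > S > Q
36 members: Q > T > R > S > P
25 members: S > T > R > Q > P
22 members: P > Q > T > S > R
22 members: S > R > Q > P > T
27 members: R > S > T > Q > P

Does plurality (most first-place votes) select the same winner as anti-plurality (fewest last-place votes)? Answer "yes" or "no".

yes

Plurality — first-place votes: S 47, T 25, R 27, Q 36, P 22. Winner: S.
Anti-plurality — last-place votes: S 11, T 22, R 22, Q 14, P 88. Winner: S.
The two methods agree.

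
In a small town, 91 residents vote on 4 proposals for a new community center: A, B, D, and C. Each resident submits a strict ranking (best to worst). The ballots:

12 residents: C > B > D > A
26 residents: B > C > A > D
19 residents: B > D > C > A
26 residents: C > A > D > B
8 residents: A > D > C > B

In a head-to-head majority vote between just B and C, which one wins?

Voters preferring B to C: 45; preferring C to B: 46.
C wins the head-to-head.

C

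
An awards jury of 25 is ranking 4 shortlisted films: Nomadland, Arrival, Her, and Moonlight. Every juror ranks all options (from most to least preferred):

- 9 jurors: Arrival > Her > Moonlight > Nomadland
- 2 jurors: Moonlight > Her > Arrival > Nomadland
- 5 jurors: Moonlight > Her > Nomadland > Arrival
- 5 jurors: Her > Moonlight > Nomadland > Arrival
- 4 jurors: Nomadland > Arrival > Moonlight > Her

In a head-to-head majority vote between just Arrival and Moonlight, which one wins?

Voters preferring Arrival to Moonlight: 13; preferring Moonlight to Arrival: 12.
Arrival wins the head-to-head.

Arrival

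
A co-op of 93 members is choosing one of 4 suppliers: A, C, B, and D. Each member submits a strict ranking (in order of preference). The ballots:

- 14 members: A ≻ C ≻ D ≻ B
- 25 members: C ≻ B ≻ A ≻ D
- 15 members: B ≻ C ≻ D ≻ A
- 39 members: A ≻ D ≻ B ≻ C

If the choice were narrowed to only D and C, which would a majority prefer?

C

Voters preferring D to C: 39; preferring C to D: 54.
C wins the head-to-head.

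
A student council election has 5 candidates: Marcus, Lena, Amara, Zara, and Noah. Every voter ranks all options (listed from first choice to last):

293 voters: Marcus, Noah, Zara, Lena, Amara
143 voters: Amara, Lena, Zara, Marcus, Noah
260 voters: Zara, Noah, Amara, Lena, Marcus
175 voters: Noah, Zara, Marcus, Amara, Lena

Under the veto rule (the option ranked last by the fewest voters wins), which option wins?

Zara

Last-place votes: Marcus 260, Lena 175, Amara 293, Zara 0, Noah 143.
Zara is ranked last by the fewest voters, so Zara wins.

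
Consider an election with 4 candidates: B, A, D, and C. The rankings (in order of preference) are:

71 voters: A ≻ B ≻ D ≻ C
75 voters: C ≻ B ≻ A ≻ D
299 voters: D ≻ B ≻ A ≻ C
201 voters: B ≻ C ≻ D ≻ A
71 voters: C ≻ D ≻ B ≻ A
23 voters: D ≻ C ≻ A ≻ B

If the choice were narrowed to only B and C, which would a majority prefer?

Voters preferring B to C: 571; preferring C to B: 169.
B wins the head-to-head.

B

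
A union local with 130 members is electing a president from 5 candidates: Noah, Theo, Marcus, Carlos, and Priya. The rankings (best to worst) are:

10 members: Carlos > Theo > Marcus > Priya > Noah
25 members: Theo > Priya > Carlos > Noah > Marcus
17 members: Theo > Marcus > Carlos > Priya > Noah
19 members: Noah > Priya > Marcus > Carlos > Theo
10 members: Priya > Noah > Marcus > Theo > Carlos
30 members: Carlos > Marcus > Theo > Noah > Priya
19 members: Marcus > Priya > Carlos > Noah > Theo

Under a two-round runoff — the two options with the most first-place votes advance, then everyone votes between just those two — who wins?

Round 1 first-place votes: Noah 19, Theo 42, Marcus 19, Carlos 40, Priya 10.
Theo and Carlos advance.
Runoff: Theo is preferred to Carlos by 52 voters; Carlos by 78.
Carlos wins the runoff.

Carlos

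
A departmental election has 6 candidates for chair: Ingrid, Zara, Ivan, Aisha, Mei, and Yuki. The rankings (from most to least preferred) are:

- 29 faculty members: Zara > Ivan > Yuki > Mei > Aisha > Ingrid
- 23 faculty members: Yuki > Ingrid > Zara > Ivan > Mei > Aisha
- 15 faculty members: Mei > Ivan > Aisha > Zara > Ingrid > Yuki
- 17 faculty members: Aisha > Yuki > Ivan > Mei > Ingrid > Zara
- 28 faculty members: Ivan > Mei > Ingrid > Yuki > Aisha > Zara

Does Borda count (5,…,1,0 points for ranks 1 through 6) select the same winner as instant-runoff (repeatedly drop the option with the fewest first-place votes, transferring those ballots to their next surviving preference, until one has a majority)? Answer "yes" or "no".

yes

Borda — scores: Ingrid 208, Zara 244, Ivan 413, Aisha 187, Mei 302, Yuki 326. Winner: Ivan.
Instant-runoff — R1 Ingrid 0, Zara 29, Ivan 28, Aisha 17, Mei 15, Yuki 23 (Ingrid out); R2 Zara 29, Ivan 28, Aisha 17, Mei 15, Yuki 23 (Mei out); R3 Zara 29, Ivan 43, Aisha 17, Yuki 23 (Aisha out); R4 Zara 29, Ivan 43, Yuki 40 (Zara out); R5 Ivan 72, Yuki 40 (Ivan winner). Winner: Ivan.
The two methods agree.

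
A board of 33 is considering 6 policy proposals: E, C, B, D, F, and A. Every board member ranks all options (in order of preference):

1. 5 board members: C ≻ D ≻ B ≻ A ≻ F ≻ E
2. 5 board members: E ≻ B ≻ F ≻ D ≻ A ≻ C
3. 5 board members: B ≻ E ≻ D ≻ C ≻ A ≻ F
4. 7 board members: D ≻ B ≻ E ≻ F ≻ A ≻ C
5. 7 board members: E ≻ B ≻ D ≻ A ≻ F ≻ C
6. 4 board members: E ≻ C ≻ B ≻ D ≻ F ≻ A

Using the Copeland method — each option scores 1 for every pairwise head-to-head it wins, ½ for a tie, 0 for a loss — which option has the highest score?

B

E: beats C, D, F, and A; loses to B → score 4.
C: loses to E, B, D, F, and A → score 0.
B: beats E, C, D, F, and A → score 5.
D: beats C, F, and A; loses to E and B → score 3.
F: beats C; loses to E, B, D, and A → score 1.
A: beats C and F; loses to E, B, and D → score 2.
B has the best pairwise record.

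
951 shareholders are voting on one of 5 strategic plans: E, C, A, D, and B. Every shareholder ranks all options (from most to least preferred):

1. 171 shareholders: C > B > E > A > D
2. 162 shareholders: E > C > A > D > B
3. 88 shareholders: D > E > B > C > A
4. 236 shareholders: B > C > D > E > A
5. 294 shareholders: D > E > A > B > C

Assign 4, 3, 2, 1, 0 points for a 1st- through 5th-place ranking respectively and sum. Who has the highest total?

E

E: 171·2 + 162·4 + 88·3 + 236·1 + 294·3 = 2372
C: 171·4 + 162·3 + 88·1 + 236·3 + 294·0 = 1966
A: 171·1 + 162·2 + 88·0 + 236·0 + 294·2 = 1083
D: 171·0 + 162·1 + 88·4 + 236·2 + 294·4 = 2162
B: 171·3 + 162·0 + 88·2 + 236·4 + 294·1 = 1927
E has the highest Borda score (2372).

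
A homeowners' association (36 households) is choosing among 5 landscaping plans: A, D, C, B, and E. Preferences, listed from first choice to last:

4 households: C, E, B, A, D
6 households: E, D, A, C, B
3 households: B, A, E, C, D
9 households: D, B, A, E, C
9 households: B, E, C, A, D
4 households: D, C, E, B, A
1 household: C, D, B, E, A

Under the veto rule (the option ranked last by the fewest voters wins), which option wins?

E

Last-place votes: A 5, D 16, C 9, B 6, E 0.
E is ranked last by the fewest voters, so E wins.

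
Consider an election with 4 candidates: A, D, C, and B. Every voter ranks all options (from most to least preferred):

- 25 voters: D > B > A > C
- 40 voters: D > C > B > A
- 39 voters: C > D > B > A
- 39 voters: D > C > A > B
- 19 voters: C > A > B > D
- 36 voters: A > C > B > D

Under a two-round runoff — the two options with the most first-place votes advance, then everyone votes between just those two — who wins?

Round 1 first-place votes: A 36, D 104, C 58, B 0.
D and C advance.
Runoff: D is preferred to C by 104 voters; C by 94.
D wins the runoff.

D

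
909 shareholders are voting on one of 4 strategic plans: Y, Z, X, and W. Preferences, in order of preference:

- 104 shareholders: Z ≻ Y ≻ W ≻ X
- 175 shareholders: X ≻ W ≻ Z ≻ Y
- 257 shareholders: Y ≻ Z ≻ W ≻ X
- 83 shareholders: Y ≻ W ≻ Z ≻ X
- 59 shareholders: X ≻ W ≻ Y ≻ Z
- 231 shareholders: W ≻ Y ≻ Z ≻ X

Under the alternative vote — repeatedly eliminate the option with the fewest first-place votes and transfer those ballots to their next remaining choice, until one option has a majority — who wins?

Round 1: Y 340, Z 104, X 234, W 231. Eliminate Z.
Round 2: Y 444, X 234, W 231. Eliminate W.
Round 3: Y 675, X 234. Y has a majority.

Y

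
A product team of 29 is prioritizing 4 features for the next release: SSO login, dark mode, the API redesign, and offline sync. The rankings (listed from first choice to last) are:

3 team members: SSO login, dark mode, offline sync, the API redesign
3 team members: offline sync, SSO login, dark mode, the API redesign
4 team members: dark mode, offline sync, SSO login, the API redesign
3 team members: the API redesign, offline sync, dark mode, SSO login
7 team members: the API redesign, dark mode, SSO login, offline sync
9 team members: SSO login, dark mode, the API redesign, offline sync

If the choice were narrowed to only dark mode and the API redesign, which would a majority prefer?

dark mode

Voters preferring dark mode to the API redesign: 19; preferring the API redesign to dark mode: 10.
dark mode wins the head-to-head.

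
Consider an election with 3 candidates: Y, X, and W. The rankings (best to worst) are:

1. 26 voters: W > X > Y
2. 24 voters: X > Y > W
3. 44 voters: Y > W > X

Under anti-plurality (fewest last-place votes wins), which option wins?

W

Last-place votes: Y 26, X 44, W 24.
W is ranked last by the fewest voters, so W wins.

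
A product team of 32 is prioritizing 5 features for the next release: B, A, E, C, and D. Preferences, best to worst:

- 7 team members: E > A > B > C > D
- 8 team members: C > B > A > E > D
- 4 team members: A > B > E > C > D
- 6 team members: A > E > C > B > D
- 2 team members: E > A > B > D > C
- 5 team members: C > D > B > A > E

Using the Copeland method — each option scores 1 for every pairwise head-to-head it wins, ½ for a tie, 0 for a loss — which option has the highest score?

B: beats E and D; loses to A and C → score 2.
A: beats B, E, C, and D → score 4.
E: beats C and D; loses to B and A → score 2.
C: beats B and D; loses to A and E → score 2.
D: loses to B, A, E, and C → score 0.
A has the best pairwise record.

A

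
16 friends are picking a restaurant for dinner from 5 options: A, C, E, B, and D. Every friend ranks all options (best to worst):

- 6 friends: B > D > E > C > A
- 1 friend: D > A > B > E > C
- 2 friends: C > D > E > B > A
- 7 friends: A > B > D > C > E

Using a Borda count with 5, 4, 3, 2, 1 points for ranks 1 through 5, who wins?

A: 6·1 + 1·4 + 2·1 + 7·5 = 47
C: 6·2 + 1·1 + 2·5 + 7·2 = 37
E: 6·3 + 1·2 + 2·3 + 7·1 = 33
B: 6·5 + 1·3 + 2·2 + 7·4 = 65
D: 6·4 + 1·5 + 2·4 + 7·3 = 58
B has the highest Borda score (65).

B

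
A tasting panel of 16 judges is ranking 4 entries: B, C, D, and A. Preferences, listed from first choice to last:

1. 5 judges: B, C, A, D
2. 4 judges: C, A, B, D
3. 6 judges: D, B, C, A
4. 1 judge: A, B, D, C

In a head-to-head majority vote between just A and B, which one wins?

Voters preferring A to B: 5; preferring B to A: 11.
B wins the head-to-head.

B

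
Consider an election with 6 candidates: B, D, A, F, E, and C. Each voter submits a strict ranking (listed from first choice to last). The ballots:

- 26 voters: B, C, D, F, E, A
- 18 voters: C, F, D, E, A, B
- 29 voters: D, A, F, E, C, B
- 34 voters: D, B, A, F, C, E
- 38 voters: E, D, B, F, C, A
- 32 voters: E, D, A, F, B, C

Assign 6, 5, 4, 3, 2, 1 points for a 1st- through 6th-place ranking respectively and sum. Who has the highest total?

B: 26·6 + 18·1 + 29·1 + 34·5 + 38·4 + 32·2 = 589
D: 26·4 + 18·4 + 29·6 + 34·6 + 38·5 + 32·5 = 904
A: 26·1 + 18·2 + 29·5 + 34·4 + 38·1 + 32·4 = 509
F: 26·3 + 18·5 + 29·4 + 34·3 + 38·3 + 32·3 = 596
E: 26·2 + 18·3 + 29·3 + 34·1 + 38·6 + 32·6 = 647
C: 26·5 + 18·6 + 29·2 + 34·2 + 38·2 + 32·1 = 472
D has the highest Borda score (904).

D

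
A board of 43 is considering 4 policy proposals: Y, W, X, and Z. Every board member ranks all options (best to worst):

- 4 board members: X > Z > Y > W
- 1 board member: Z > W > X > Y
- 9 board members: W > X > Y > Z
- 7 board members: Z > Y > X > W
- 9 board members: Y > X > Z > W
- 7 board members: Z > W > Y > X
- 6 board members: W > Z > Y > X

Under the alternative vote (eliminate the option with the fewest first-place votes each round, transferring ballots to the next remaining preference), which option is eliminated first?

X

Round 1: Y 9, W 15, X 4, Z 15. Eliminate X.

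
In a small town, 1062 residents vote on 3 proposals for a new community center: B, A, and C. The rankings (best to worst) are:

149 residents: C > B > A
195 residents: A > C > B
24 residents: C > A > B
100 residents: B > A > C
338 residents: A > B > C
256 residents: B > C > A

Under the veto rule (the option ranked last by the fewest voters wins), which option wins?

Last-place votes: B 219, A 405, C 438.
B is ranked last by the fewest voters, so B wins.

B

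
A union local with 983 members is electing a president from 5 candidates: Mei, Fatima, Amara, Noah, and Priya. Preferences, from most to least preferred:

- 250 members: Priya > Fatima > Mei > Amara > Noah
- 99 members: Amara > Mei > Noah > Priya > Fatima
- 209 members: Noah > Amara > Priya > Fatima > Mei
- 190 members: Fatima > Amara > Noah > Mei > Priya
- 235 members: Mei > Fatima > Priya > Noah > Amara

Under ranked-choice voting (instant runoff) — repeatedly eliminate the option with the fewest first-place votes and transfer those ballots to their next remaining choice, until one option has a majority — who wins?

Round 1: Mei 235, Fatima 190, Amara 99, Noah 209, Priya 250. Eliminate Amara.
Round 2: Mei 334, Fatima 190, Noah 209, Priya 250. Eliminate Fatima.
Round 3: Mei 334, Noah 399, Priya 250. Eliminate Priya.
Round 4: Mei 584, Noah 399. Mei has a majority.

Mei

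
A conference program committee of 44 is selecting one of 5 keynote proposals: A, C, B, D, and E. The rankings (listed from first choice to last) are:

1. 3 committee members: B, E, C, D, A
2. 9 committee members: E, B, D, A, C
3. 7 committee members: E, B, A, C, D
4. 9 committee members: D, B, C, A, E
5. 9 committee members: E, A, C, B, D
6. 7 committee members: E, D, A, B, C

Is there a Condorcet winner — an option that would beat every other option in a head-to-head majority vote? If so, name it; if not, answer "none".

E vs A: 35–9 for E.
E vs C: 35–9 for E.
E vs B: 32–12 for E.
E vs D: 35–9 for E.
E beats every other option head-to-head.

E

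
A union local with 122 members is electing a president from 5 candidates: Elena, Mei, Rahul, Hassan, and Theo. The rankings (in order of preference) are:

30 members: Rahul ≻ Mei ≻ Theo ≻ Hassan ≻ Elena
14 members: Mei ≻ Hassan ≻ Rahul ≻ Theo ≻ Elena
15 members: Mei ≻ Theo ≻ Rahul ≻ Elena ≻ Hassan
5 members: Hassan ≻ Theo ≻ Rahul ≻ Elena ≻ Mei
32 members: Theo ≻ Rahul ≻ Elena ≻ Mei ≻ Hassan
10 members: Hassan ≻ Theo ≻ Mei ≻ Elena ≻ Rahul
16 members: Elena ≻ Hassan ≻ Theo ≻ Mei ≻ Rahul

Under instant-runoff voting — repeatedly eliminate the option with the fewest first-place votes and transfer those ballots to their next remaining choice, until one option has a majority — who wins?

Round 1: Elena 16, Mei 29, Rahul 30, Hassan 15, Theo 32. Eliminate Hassan.
Round 2: Elena 16, Mei 29, Rahul 30, Theo 47. Eliminate Elena.
Round 3: Mei 29, Rahul 30, Theo 63. Theo has a majority.

Theo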